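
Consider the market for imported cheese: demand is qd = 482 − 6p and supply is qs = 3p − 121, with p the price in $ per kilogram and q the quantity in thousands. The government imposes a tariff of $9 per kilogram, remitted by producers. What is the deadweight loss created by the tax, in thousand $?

Deadweight loss = $81 thousand.

Without the tax, 482 − 6p = 3p − 121 gives 9p = 603, so p* = $67 and q* = 80.
With the tax collected from producers, supply shifts: qs = 3(p − 9) − 121.
Solving gives q = 62 with consumers paying $70 and producers receiving $61 (the $9 wedge).
Quantity falls by |ΔQ| = |80 − 62| = 18.
DWL = ½ · t · |ΔQ| = ½ · 9 · 18 = $81.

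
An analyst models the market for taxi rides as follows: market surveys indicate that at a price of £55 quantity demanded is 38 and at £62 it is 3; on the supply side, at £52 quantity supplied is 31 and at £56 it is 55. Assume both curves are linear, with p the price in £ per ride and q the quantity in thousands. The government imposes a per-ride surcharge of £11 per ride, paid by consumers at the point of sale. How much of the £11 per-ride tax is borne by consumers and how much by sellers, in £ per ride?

Demand slope: (3 − 38)/(62 − 55) = -5, so qd = 313 − 5p.
Supply slope: (55 − 31)/(56 − 52) = 6, so qs = 6p − 281.
Before the tax: set 313 − 5p = 6p − 281 → p* = £54, q* = 43.
With the tax collected from consumers, demand (in seller-price terms) shifts: qd = 313 − 5(p + 11).
Solving gives q = 13 with consumers paying £60 and sellers receiving £49 (the £11 wedge).
Burden on consumers: £6; on sellers: £5. (They sum to £11.)

Consumers bear £6 per ride; sellers bear £5 per ride.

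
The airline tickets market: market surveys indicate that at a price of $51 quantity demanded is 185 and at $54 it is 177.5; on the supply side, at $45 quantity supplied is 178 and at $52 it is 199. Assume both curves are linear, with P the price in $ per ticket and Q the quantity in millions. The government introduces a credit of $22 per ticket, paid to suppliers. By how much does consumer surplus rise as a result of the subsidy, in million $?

Consumer surplus rises by $2460 million.

Demand slope: (177.5 − 185)/(54 − 51) = -2.5, so Qd = 312.5 − 2.5P.
Supply slope: (199 − 178)/(52 − 45) = 3, so Qs = 3P + 43.
Without the subsidy, 312.5 − 2.5P = 3P + 43 gives 5.5P = 269.5, so P* = $49 and Q* = 190.
With a per-unit subsidy paid to suppliers, each receives P + 22 per unit sold, so supply becomes Qs = 3(P + 22) + 43.
New equilibrium: consumers pay $37, suppliers receive $59, Q = 220. (Wedge: Pb − Ps = −22.)
ΔCS is the trapezoid between Q = 220 and Q = 190 of height $12: ½ · (190 + 220) · 12 = $2460.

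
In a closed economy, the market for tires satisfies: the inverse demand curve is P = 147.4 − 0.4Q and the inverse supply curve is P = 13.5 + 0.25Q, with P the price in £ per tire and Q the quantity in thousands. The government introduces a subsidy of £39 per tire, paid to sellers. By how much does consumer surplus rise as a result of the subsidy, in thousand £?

Inverting to Q(P) form: Qd = 368.5 − 2.5P; Qs = 4P − 54.
Without the subsidy, 368.5 − 2.5P = 4P − 54 gives 6.5P = 422.5, so P* = £65 and Q* = 206.
With a per-unit subsidy paid to sellers, each receives P + 39 per unit sold, so supply becomes Qs = 4(P + 39) − 54.
New equilibrium: consumers pay £41, sellers receive £80, Q = 266. (Wedge: Pb − Ps = −39.)
ΔCS is the trapezoid between Q = 266 and Q = 206 of height £24: ½ · (206 + 266) · 24 = £5664.

Consumer surplus rises by £5664 thousand.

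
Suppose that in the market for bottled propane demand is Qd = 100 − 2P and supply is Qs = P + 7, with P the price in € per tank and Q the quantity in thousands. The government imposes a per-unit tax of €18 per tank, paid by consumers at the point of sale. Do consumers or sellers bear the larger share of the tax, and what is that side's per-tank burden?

Sellers bear the larger share: €12 per tank.

Without the tax, 100 − 2P = P + 7 gives 3P = 93, so P* = €31 and Q* = 38.
With the tax collected from consumers, demand (in seller-price terms) shifts: Qd = 100 − 2(P + 18).
Solving gives Q = 26 with consumers paying €37 and sellers receiving €19 (the €18 wedge).
Per-tank burden: consumers €6, sellers €12.
Sellers take the larger share because supply is less price-elastic here (demand slope 2 vs supply slope 1).
The less price-elastic side of the market bears the larger share of a per-unit tax.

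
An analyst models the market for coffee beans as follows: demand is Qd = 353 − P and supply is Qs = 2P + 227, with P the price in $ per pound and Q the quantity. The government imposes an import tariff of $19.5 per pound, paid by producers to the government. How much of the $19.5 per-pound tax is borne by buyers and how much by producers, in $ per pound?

Buyers bear $13 per pound; producers bear $6.5 per pound.

Without the tax, 353 − P = 2P + 227 gives 3P = 126, so P* = $42 and Q* = 311.
With the tax collected from producers, supply shifts: Qs = 2(P − 19.5) + 227.
Solving gives Q = 298 with buyers paying $55 and producers receiving $35.5 (the $19.5 wedge).
Burden on buyers: $13; on producers: $6.5. (They sum to $19.5.)
The less price-elastic side of the market bears the larger share of a per-unit tax.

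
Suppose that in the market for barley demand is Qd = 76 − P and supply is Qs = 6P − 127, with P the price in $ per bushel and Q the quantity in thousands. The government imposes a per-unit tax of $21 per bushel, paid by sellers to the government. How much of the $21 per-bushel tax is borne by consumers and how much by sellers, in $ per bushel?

Consumers bear $18 per bushel; sellers bear $3 per bushel.

Without the tax, 76 − P = 6P − 127 gives 7P = 203, so P* = $29 and Q* = 47.
With the tax collected from sellers, supply shifts: Qs = 6(P − 21) − 127.
Solving gives Q = 29 with consumers paying $47 and sellers receiving $26 (the $21 wedge).
Burden on consumers: $18; on sellers: $3. (They sum to $21.)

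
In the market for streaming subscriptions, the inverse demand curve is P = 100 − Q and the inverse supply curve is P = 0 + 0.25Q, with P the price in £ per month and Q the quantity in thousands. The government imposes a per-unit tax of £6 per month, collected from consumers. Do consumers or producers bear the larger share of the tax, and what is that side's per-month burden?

Inverting to Q(P) form: Qd = 100 − P; Qs = 4P.
Before the tax: set 100 − P = 4P → P* = £20, Q* = 80.
With the tax collected from consumers, demand (in seller-price terms) shifts: Qd = 100 − (P + 6).
New equilibrium: consumers pay £24.8, producers receive £18.8, Q = 75.2. (Wedge: Pb − Ps = 6.)
Per-month burden: consumers £4.8, producers £1.2.
Consumers take the larger share because demand is less price-elastic here (demand slope 1 vs supply slope 4).
The less price-elastic side of the market bears the larger share of a per-unit tax.

Consumers bear the larger share: £4.8 per month.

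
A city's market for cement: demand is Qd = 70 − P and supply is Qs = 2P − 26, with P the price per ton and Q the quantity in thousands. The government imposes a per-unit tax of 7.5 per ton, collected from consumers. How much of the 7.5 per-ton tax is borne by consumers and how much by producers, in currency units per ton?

Without the tax, 70 − P = 2P − 26 gives 3P = 96, so P* = 32 and Q* = 38.
With the tax collected from consumers, demand (in seller-price terms) shifts: Qd = 70 − (P + 7.5).
New equilibrium: consumers pay 37, producers receive 29.5, Q = 33. (Wedge: Pb − Ps = 7.5.)
Burden on consumers: 5; on producers: 2.5. (They sum to 7.5.)

Consumers bear 5 per ton; producers bear 2.5 per ton.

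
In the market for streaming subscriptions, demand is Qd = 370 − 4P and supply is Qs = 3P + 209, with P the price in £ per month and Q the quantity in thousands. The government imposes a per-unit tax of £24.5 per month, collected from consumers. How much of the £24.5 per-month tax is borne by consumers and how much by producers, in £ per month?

Consumers bear £10.5 per month; producers bear £14 per month.

Before the tax: set 370 − 4P = 3P + 209 → P* = £23, Q* = 278.
With the tax collected from consumers, demand (in seller-price terms) shifts: Qd = 370 − 4(P + 24.5).
New equilibrium: consumers pay £33.5, producers receive £9, Q = 236. (Wedge: Pb − Ps = 24.5.)
Burden on consumers: £10.5; on producers: £14. (They sum to £24.5.)
The less price-elastic side of the market bears the larger share of a per-unit tax.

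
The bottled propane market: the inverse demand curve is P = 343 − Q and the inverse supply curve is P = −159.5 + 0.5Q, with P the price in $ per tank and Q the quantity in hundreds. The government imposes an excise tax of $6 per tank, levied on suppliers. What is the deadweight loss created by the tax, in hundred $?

Inverting to Q(P) form: Qd = 343 − P; Qs = 2P + 319.
Before the tax: set 343 − P = 2P + 319 → P* = $8, Q* = 335.
With the tax collected from suppliers, supply shifts: Qs = 2(P − 6) + 319.
Solving gives Q = 331 with consumers paying $12 and suppliers receiving $6 (the $6 wedge).
Quantity falls by |ΔQ| = |335 − 331| = 4.
DWL = ½ · t · |ΔQ| = ½ · 6 · 4 = $12.

Deadweight loss = $12 hundred.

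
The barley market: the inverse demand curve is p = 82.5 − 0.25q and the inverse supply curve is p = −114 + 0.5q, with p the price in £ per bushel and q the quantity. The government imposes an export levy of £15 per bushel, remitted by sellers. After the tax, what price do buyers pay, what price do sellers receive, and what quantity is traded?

Rewrite in direct form: qd = 330 − 4p and qs = 2p + 228.
Before the tax: set 330 − 4p = 2p + 228 → p* = £17, q* = 262.
With the tax collected from sellers, supply shifts: qs = 2(p − 15) + 228.
New equilibrium: buyers pay £22, sellers receive £7, q = 242. (Wedge: pb − ps = 15.)

Buyers pay £22; sellers receive £7; quantity = 242.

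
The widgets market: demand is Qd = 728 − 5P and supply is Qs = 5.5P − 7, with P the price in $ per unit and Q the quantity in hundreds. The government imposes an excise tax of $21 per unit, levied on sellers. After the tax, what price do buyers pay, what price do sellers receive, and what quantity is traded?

Buyers pay $81; sellers receive $60; quantity = 323.

Before the tax: set 728 − 5P = 5.5P − 7 → P* = $70, Q* = 378.
With the tax collected from sellers, supply shifts: Qs = 5.5(P − 21) − 7.
New equilibrium: buyers pay $81, sellers receive $60, Q = 323. (Wedge: Pb − Ps = 21.)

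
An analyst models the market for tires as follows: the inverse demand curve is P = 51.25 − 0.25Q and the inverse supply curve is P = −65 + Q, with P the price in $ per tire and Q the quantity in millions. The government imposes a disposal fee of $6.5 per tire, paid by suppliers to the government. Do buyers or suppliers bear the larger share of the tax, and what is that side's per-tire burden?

Inverting to Q(P) form: Qd = 205 − 4P; Qs = P + 65.
Without the tax, 205 − 4P = P + 65 gives 5P = 140, so P* = $28 and Q* = 93.
With the tax collected from suppliers, supply shifts: Qs = (P − 6.5) + 65.
New equilibrium: buyers pay $29.3, suppliers receive $22.8, Q = 87.8. (Wedge: Pb − Ps = 6.5.)
Per-tire burden: buyers $1.3, suppliers $5.2.
Suppliers take the larger share because supply is less price-elastic here (demand slope 4 vs supply slope 1).
The less price-elastic side of the market bears the larger share of a per-unit tax.

Suppliers bear the larger share: $5.2 per tire.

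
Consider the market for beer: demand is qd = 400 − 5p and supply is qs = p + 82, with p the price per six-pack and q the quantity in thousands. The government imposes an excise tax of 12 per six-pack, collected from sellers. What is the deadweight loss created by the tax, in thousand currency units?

Deadweight loss = 60 thousand.

Before the tax: set 400 − 5p = p + 82 → p* = 53, q* = 135.
With the tax collected from sellers, supply shifts: qs = (p − 12) + 82.
Solving gives q = 125 with consumers paying 55 and sellers receiving 43 (the 12 wedge).
Quantity falls by |ΔQ| = |135 − 125| = 10.
DWL = ½ · t · |ΔQ| = ½ · 12 · 10 = 60.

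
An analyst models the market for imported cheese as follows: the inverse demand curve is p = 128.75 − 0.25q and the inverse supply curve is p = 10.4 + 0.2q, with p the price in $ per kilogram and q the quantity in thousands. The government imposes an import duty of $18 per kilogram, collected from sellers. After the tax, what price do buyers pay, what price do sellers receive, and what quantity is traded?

Buyers pay $73; sellers receive $55; quantity = 223.

Rewrite in direct form: qd = 515 − 4p and qs = 5p − 52.
Without the tax, 515 − 4p = 5p − 52 gives 9p = 567, so p* = $63 and q* = 263.
With the tax collected from sellers, supply shifts: qs = 5(p − 18) − 52.
Solving gives q = 223 with buyers paying $73 and sellers receiving $55 (the $18 wedge).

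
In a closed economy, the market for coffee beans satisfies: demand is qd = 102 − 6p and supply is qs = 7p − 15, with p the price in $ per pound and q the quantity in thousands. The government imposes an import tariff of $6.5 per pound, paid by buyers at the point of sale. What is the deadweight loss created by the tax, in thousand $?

Before the tax: set 102 − 6p = 7p − 15 → p* = $9, q* = 48.
With the tax collected from buyers, demand (in seller-price terms) shifts: qd = 102 − 6(p + 6.5).
New equilibrium: buyers pay $12.5, producers receive $6, q = 27. (Wedge: pb − ps = 6.5.)
Quantity falls by |ΔQ| = |48 − 27| = 21.
DWL = ½ · t · |ΔQ| = ½ · 6.5 · 21 = $68.25.

Deadweight loss = $68.25 thousand.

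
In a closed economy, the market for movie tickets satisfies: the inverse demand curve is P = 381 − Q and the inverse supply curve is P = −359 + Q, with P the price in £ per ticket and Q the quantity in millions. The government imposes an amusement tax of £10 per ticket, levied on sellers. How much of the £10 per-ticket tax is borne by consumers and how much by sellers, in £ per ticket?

Consumers bear £5 per ticket; sellers bear £5 per ticket.

Rewrite in direct form: Qd = 381 − P and Qs = P + 359.
Without the tax, 381 − P = P + 359 gives 2P = 22, so P* = £11 and Q* = 370.
With the tax collected from sellers, supply shifts: Qs = (P − 10) + 359.
New equilibrium: consumers pay £16, sellers receive £6, Q = 365. (Wedge: Pb − Ps = 10.)
Burden on consumers: £5; on sellers: £5. (They sum to £10.)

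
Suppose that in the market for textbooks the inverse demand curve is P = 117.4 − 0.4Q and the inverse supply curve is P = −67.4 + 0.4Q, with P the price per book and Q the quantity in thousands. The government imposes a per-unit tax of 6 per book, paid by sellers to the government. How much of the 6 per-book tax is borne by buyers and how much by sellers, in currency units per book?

Inverting to Q(P) form: Qd = 293.5 − 2.5P; Qs = 2.5P + 168.5.
Before the tax: set 293.5 − 2.5P = 2.5P + 168.5 → P* = 25, Q* = 231.
With the tax collected from sellers, supply shifts: Qs = 2.5(P − 6) + 168.5.
Solving gives Q = 223.5 with buyers paying 28 and sellers receiving 22 (the 6 wedge).
Burden on buyers: 3; on sellers: 3. (They sum to 6.)
The less price-elastic side of the market bears the larger share of a per-unit tax.

Buyers bear 3 per book; sellers bear 3 per book.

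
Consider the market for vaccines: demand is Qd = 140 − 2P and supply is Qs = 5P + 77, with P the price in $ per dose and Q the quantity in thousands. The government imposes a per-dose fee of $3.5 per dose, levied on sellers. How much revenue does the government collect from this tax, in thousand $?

Tax revenue = $409.5 thousand.

Without the tax, 140 − 2P = 5P + 77 gives 7P = 63, so P* = $9 and Q* = 122.
With the tax collected from sellers, supply shifts: Qs = 5(P − 3.5) + 77.
New equilibrium: buyers pay $11.5, sellers receive $8, Q = 117. (Wedge: Pb − Ps = 3.5.)
Revenue = t · Q = 3.5 · 117 = $409.5.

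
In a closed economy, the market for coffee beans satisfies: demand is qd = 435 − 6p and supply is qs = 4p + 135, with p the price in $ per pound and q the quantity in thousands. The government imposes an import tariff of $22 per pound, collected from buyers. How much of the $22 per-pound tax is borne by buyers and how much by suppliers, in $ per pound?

Without the tax, 435 − 6p = 4p + 135 gives 10p = 300, so p* = $30 and q* = 255.
With the tax collected from buyers, demand (in seller-price terms) shifts: qd = 435 − 6(p + 22).
Solving gives q = 202.2 with buyers paying $38.8 and suppliers receiving $16.8 (the $22 wedge).
Burden on buyers: $8.8; on suppliers: $13.2. (They sum to $22.)

Buyers bear $8.8 per pound; suppliers bear $13.2 per pound.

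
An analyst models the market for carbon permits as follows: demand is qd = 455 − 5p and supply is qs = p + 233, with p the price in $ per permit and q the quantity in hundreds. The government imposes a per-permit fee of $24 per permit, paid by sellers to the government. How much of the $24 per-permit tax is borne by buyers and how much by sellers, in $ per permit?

Buyers bear $4 per permit; sellers bear $20 per permit.

Before the tax: set 455 − 5p = p + 233 → p* = $37, q* = 270.
With the tax collected from sellers, supply shifts: qs = (p − 24) + 233.
Solving gives q = 250 with buyers paying $41 and sellers receiving $17 (the $24 wedge).
Burden on buyers: $4; on sellers: $20. (They sum to $24.)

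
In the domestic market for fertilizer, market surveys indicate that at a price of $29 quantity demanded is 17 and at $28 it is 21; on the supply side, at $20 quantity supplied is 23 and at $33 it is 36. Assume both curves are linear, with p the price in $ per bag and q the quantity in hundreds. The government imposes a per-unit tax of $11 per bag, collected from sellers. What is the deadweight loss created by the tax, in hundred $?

Deadweight loss = $48.4 hundred.

Demand slope: (21 − 17)/(28 − 29) = -4, so qd = 133 − 4p.
Supply slope: (36 − 23)/(33 − 20) = 1, so qs = p + 3.
Without the tax, 133 − 4p = p + 3 gives 5p = 130, so p* = $26 and q* = 29.
With the tax collected from sellers, supply shifts: qs = (p − 11) + 3.
New equilibrium: consumers pay $28.2, sellers receive $17.2, q = 20.2. (Wedge: pb − ps = 11.)
Quantity falls by |ΔQ| = |29 − 20.2| = 8.8.
DWL = ½ · t · |ΔQ| = ½ · 11 · 8.8 = $48.4.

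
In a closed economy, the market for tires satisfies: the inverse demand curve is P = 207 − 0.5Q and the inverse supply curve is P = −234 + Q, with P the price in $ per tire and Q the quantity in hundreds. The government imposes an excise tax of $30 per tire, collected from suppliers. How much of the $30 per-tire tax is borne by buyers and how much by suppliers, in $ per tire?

Rewrite in direct form: Qd = 414 − 2P and Qs = P + 234.
Without the tax, 414 − 2P = P + 234 gives 3P = 180, so P* = $60 and Q* = 294.
With the tax collected from suppliers, supply shifts: Qs = (P − 30) + 234.
Solving gives Q = 274 with buyers paying $70 and suppliers receiving $40 (the $30 wedge).
Burden on buyers: $10; on suppliers: $20. (They sum to $30.)
The less price-elastic side of the market bears the larger share of a per-unit tax.

Buyers bear $10 per tire; suppliers bear $20 per tire.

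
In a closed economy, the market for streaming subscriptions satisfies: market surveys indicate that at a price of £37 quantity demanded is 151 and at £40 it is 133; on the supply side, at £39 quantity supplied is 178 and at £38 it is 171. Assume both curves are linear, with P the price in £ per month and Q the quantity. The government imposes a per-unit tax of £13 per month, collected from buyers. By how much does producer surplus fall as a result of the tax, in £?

Demand slope: (133 − 151)/(40 − 37) = -6, so Qd = 373 − 6P.
Supply slope: (171 − 178)/(38 − 39) = 7, so Qs = 7P − 95.
Without the tax, 373 − 6P = 7P − 95 gives 13P = 468, so P* = £36 and Q* = 157.
With the tax collected from buyers, demand (in seller-price terms) shifts: Qd = 373 − 6(P + 13).
Solving gives Q = 115 with buyers paying £43 and suppliers receiving £30 (the £13 wedge).
ΔPS is the trapezoid between Q = 115 and Q = 157 of height £6: ½ · (157 + 115) · 6 = £816.

Producer surplus falls by £816.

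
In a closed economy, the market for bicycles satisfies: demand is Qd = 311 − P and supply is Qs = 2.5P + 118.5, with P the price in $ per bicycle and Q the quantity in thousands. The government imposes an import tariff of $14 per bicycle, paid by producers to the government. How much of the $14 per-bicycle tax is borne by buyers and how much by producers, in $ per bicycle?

Before the tax: set 311 − P = 2.5P + 118.5 → P* = $55, Q* = 256.
With the tax collected from producers, supply shifts: Qs = 2.5(P − 14) + 118.5.
New equilibrium: buyers pay $65, producers receive $51, Q = 246. (Wedge: Pb − Ps = 14.)
Burden on buyers: $10; on producers: $4. (They sum to $14.)
The less price-elastic side of the market bears the larger share of a per-unit tax.

Buyers bear $10 per bicycle; producers bear $4 per bicycle.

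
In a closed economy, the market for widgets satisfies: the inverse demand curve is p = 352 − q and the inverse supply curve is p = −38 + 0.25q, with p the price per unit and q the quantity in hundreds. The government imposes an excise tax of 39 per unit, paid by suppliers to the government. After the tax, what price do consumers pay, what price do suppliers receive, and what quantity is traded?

Consumers pay 71.2; suppliers receive 32.2; quantity = 280.8.

Inverting to q(p) form: qd = 352 − p; qs = 4p + 152.
Without the tax, 352 − p = 4p + 152 gives 5p = 200, so p* = 40 and q* = 312.
With the tax collected from suppliers, supply shifts: qs = 4(p − 39) + 152.
New equilibrium: consumers pay 71.2, suppliers receive 32.2, q = 280.8. (Wedge: pb − ps = 39.)
The less price-elastic side of the market bears the larger share of a per-unit tax.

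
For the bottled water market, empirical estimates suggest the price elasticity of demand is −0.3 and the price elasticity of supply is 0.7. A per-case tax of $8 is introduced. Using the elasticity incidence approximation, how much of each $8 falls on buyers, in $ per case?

Incidence ratio: buyers' share ≈ εs / (εs + |εd|) = 0.7 / (0.7 + 0.3) = 0.7.
So buyers bear ≈ 0.7 × $8 = $5.6; sellers bear $2.4.

Buyers bear ≈ $5.6 per case.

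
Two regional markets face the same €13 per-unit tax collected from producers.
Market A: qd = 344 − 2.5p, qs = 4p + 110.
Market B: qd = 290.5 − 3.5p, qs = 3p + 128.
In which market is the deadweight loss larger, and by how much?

Market A: pre-tax p* = €36, q* = 254; post-tax q = 234; deadweight loss = €130.
Market B: pre-tax p* = €25, q* = 203; post-tax q = 182; deadweight loss = €136.5.
Difference: €130 vs €136.5 → market B is larger by €6.5.

Market B, by €6.5.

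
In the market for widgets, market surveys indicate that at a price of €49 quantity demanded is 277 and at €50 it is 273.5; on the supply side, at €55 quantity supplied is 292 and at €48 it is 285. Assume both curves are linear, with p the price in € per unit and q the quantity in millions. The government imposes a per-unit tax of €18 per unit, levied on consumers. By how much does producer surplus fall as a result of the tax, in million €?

Demand slope: (273.5 − 277)/(50 − 49) = -3.5, so qd = 448.5 − 3.5p.
Supply slope: (285 − 292)/(48 − 55) = 1, so qs = p + 237.
Before the tax: set 448.5 − 3.5p = p + 237 → p* = €47, q* = 284.
With the tax collected from consumers, demand (in seller-price terms) shifts: qd = 448.5 − 3.5(p + 18).
Solving gives q = 270 with consumers paying €51 and producers receiving €33 (the €18 wedge).
ΔPS is the trapezoid between Q = 270 and Q = 284 of height €14: ½ · (284 + 270) · 14 = €3878.

Producer surplus falls by €3878 million.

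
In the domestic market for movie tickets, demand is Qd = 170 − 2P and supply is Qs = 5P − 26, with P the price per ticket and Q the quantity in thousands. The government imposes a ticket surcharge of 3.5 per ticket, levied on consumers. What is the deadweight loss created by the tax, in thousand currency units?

Before the tax: set 170 − 2P = 5P − 26 → P* = 28, Q* = 114.
With the tax collected from consumers, demand (in seller-price terms) shifts: Qd = 170 − 2(P + 3.5).
Solving gives Q = 109 with consumers paying 30.5 and sellers receiving 27 (the 3.5 wedge).
Quantity falls by |ΔQ| = |114 − 109| = 5.
DWL = ½ · t · |ΔQ| = ½ · 3.5 · 5 = 8.75.

Deadweight loss = 8.75 thousand.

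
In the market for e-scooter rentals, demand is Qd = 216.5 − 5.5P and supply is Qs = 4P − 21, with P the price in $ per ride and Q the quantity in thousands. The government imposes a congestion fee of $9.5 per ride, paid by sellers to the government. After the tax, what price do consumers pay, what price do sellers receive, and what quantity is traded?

Without the tax, 216.5 − 5.5P = 4P − 21 gives 9.5P = 237.5, so P* = $25 and Q* = 79.
With the tax collected from sellers, supply shifts: Qs = 4(P − 9.5) − 21.
Solving gives Q = 57 with consumers paying $29 and sellers receiving $19.5 (the $9.5 wedge).
The less price-elastic side of the market bears the larger share of a per-unit tax.

Consumers pay $29; sellers receive $19.5; quantity = 57.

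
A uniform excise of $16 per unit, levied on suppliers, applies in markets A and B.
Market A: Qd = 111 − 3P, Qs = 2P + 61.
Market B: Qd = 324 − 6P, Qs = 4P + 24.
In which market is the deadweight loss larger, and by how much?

Market B, by $153.6.

Market A: pre-tax P* = $10, Q* = 81; post-tax Q = 61.8; deadweight loss = $153.6.
Market B: pre-tax P* = $30, Q* = 144; post-tax Q = 105.6; deadweight loss = $307.2.
Difference: $153.6 vs $307.2 → market B is larger by $153.6.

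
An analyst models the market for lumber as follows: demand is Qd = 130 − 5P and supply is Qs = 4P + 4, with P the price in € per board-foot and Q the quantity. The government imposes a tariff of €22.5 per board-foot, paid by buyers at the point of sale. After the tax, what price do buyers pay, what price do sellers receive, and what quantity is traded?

Before the tax: set 130 − 5P = 4P + 4 → P* = €14, Q* = 60.
With the tax collected from buyers, demand (in seller-price terms) shifts: Qd = 130 − 5(P + 22.5).
Solving gives Q = 10 with buyers paying €24 and sellers receiving €1.5 (the €22.5 wedge).
The less price-elastic side of the market bears the larger share of a per-unit tax.

Buyers pay €24; sellers receive €1.5; quantity = 10.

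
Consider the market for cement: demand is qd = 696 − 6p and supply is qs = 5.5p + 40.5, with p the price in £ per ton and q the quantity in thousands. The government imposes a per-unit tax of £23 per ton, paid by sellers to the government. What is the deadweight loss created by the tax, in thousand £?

Deadweight loss = £759 thousand.

Without the tax, 696 − 6p = 5.5p + 40.5 gives 11.5p = 655.5, so p* = £57 and q* = 354.
With the tax collected from sellers, supply shifts: qs = 5.5(p − 23) + 40.5.
Solving gives q = 288 with buyers paying £68 and sellers receiving £45 (the £23 wedge).
Quantity falls by |ΔQ| = |354 − 288| = 66.
DWL = ½ · t · |ΔQ| = ½ · 23 · 66 = £759.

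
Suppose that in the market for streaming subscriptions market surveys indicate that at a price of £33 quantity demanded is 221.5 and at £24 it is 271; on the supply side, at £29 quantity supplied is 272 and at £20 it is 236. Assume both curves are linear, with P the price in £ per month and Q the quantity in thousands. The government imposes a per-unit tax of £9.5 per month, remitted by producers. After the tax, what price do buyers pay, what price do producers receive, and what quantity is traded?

Buyers pay £30; producers receive £20.5; quantity = 238.

Demand slope: (271 − 221.5)/(24 − 33) = -5.5, so Qd = 403 − 5.5P.
Supply slope: (236 − 272)/(20 − 29) = 4, so Qs = 4P + 156.
Before the tax: set 403 − 5.5P = 4P + 156 → P* = £26, Q* = 260.
With the tax collected from producers, supply shifts: Qs = 4(P − 9.5) + 156.
New equilibrium: buyers pay £30, producers receive £20.5, Q = 238. (Wedge: Pb − Ps = 9.5.)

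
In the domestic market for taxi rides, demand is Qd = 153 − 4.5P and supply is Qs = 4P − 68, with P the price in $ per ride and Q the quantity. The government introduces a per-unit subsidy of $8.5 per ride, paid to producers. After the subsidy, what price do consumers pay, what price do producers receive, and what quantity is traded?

Before the subsidy: set 153 − 4.5P = 4P − 68 → P* = $26, Q* = 36.
With a per-unit subsidy paid to producers, each receives P + 8.5 per unit sold, so supply becomes Qs = 4(P + 8.5) − 68.
New equilibrium: consumers pay $22, producers receive $30.5, Q = 54. (Wedge: Pb − Ps = −8.5.)

Consumers pay $22; producers receive $30.5; quantity = 54.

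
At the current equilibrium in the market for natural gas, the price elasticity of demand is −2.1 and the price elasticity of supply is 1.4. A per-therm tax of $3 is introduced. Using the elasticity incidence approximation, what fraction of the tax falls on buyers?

Incidence ratio: buyers' share ≈ εs / (εs + |εd|) = 1.4 / (1.4 + 2.1) = 0.4.
Supply is the less elastic side, so buyers bear the smaller share.

Buyers' share ≈ 0.4.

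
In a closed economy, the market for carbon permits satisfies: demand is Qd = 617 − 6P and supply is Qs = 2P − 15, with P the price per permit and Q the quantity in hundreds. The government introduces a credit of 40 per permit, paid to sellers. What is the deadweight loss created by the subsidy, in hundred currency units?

Without the subsidy, 617 − 6P = 2P − 15 gives 8P = 632, so P* = 79 and Q* = 143.
With a per-unit subsidy paid to sellers, each receives P + 40 per unit sold, so supply becomes Qs = 2(P + 40) − 15.
New equilibrium: buyers pay 69, sellers receive 109, Q = 203. (Wedge: Pb − Ps = −40.)
Quantity rises by |ΔQ| = |143 − 203| = 60.
DWL = ½ · t · |ΔQ| = ½ · 40 · 60 = 1200.

Deadweight loss = 1200 hundred.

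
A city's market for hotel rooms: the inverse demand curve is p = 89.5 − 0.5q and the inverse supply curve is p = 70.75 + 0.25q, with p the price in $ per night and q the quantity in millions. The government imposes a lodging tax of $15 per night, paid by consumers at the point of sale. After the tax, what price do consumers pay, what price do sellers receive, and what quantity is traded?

Consumers pay $87; sellers receive $72; quantity = 5.

Inverting to q(p) form: qd = 179 − 2p; qs = 4p − 283.
Before the tax: set 179 − 2p = 4p − 283 → p* = $77, q* = 25.
With the tax collected from consumers, demand (in seller-price terms) shifts: qd = 179 − 2(p + 15).
Solving gives q = 5 with consumers paying $87 and sellers receiving $72 (the $15 wedge).
The less price-elastic side of the market bears the larger share of a per-unit tax.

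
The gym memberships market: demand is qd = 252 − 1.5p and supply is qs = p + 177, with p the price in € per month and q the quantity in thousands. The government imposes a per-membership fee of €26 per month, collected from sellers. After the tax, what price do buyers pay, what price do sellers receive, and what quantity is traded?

Without the tax, 252 − 1.5p = p + 177 gives 2.5p = 75, so p* = €30 and q* = 207.
With the tax collected from sellers, supply shifts: qs = (p − 26) + 177.
Solving gives q = 191.4 with buyers paying €40.4 and sellers receiving €14.4 (the €26 wedge).
The less price-elastic side of the market bears the larger share of a per-unit tax.

Buyers pay €40.4; sellers receive €14.4; quantity = 191.4.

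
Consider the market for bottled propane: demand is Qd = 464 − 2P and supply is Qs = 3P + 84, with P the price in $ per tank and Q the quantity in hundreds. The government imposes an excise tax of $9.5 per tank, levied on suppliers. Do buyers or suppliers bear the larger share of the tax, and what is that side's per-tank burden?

Buyers bear the larger share: $5.7 per tank.

Without the tax, 464 − 2P = 3P + 84 gives 5P = 380, so P* = $76 and Q* = 312.
With the tax collected from suppliers, supply shifts: Qs = 3(P − 9.5) + 84.
New equilibrium: buyers pay $81.7, suppliers receive $72.2, Q = 300.6. (Wedge: Pb − Ps = 9.5.)
Per-tank burden: buyers $5.7, suppliers $3.8.
Buyers take the larger share because demand is less price-elastic here (demand slope 2 vs supply slope 3).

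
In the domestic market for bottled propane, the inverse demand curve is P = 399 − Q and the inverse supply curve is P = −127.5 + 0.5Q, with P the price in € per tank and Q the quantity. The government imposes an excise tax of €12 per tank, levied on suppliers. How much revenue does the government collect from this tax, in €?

Tax revenue = €4116.

Inverting to Q(P) form: Qd = 399 − P; Qs = 2P + 255.
Without the tax, 399 − P = 2P + 255 gives 3P = 144, so P* = €48 and Q* = 351.
With the tax collected from suppliers, supply shifts: Qs = 2(P − 12) + 255.
New equilibrium: consumers pay €56, suppliers receive €44, Q = 343. (Wedge: Pb − Ps = 12.)
Revenue = t · Q = 12 · 343 = €4116.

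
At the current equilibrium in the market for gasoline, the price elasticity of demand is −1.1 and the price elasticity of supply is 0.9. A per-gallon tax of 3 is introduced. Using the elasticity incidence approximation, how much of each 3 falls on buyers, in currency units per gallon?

Incidence ratio: buyers' share ≈ εs / (εs + |εd|) = 0.9 / (0.9 + 1.1) = 0.45.
So buyers bear ≈ 0.45 × 3 = 1.35; suppliers bear 1.65.

Buyers bear ≈ 1.35 per gallon.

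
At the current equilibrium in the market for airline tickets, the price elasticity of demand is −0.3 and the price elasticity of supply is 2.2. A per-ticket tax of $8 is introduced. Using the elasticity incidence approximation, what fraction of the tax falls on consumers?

Consumers' share ≈ 0.88.

Incidence ratio: consumers' share ≈ εs / (εs + |εd|) = 2.2 / (2.2 + 0.3) = 0.88.
Supply is the more elastic side, so consumers bear the larger share.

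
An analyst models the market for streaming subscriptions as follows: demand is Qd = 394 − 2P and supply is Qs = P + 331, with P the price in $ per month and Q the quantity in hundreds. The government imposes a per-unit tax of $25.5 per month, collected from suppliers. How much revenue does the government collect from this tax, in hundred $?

Tax revenue = $8542.5 hundred.

Without the tax, 394 − 2P = P + 331 gives 3P = 63, so P* = $21 and Q* = 352.
With the tax collected from suppliers, supply shifts: Qs = (P − 25.5) + 331.
New equilibrium: consumers pay $29.5, suppliers receive $4, Q = 335. (Wedge: Pb − Ps = 25.5.)
Revenue = t · Q = 25.5 · 335 = $8542.5.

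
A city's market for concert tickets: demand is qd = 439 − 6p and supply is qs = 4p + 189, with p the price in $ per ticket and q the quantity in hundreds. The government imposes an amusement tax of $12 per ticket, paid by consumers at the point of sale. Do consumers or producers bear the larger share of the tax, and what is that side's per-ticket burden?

Producers bear the larger share: $7.2 per ticket.

Before the tax: set 439 − 6p = 4p + 189 → p* = $25, q* = 289.
With the tax collected from consumers, demand (in seller-price terms) shifts: qd = 439 − 6(p + 12).
New equilibrium: consumers pay $29.8, producers receive $17.8, q = 260.2. (Wedge: pb − ps = 12.)
Per-ticket burden: consumers $4.8, producers $7.2.
Producers take the larger share because supply is less price-elastic here (demand slope 6 vs supply slope 4).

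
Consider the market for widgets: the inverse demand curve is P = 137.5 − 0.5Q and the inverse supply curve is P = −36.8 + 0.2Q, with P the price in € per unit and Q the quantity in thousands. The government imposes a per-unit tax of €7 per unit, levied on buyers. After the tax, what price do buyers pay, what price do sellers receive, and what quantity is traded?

Buyers pay €18; sellers receive €11; quantity = 239.

Rewrite in direct form: Qd = 275 − 2P and Qs = 5P + 184.
Before the tax: set 275 − 2P = 5P + 184 → P* = €13, Q* = 249.
With the tax collected from buyers, demand (in seller-price terms) shifts: Qd = 275 − 2(P + 7).
Solving gives Q = 239 with buyers paying €18 and sellers receiving €11 (the €7 wedge).
The less price-elastic side of the market bears the larger share of a per-unit tax.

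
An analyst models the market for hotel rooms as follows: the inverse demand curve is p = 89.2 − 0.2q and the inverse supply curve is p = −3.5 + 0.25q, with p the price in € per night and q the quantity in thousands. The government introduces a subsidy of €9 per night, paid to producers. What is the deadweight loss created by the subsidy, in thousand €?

Inverting to q(p) form: qd = 446 − 5p; qs = 4p + 14.
Before the subsidy: set 446 − 5p = 4p + 14 → p* = €48, q* = 206.
With a per-unit subsidy paid to producers, each receives p + 9 per unit sold, so supply becomes qs = 4(p + 9) + 14.
New equilibrium: consumers pay €44, producers receive €53, q = 226. (Wedge: pb − ps = −9.)
Quantity rises by |ΔQ| = |206 − 226| = 20.
DWL = ½ · t · |ΔQ| = ½ · 9 · 20 = €90.

Deadweight loss = €90 thousand.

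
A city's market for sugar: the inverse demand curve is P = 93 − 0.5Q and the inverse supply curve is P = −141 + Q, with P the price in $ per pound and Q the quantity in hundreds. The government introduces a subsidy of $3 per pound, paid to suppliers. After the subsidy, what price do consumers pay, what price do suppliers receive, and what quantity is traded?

Consumers pay $14; suppliers receive $17; quantity = 158.

Rewrite in direct form: Qd = 186 − 2P and Qs = P + 141.
Before the subsidy: set 186 − 2P = P + 141 → P* = $15, Q* = 156.
With a per-unit subsidy paid to suppliers, each receives P + 3 per unit sold, so supply becomes Qs = (P + 3) + 141.
Solving gives Q = 158 with consumers paying $14 and suppliers receiving $17 (the $3 wedge).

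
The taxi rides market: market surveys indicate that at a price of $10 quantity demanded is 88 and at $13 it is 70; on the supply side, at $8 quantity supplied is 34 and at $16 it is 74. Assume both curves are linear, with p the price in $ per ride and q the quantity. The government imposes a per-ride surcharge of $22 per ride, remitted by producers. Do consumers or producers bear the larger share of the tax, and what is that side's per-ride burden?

Demand slope: (70 − 88)/(13 − 10) = -6, so qd = 148 − 6p.
Supply slope: (74 − 34)/(16 − 8) = 5, so qs = 5p − 6.
Without the tax, 148 − 6p = 5p − 6 gives 11p = 154, so p* = $14 and q* = 64.
With the tax collected from producers, supply shifts: qs = 5(p − 22) − 6.
Solving gives q = 4 with consumers paying $24 and producers receiving $2 (the $22 wedge).
Per-ride burden: consumers $10, producers $12.
Producers take the larger share because supply is less price-elastic here (demand slope 6 vs supply slope 5).

Producers bear the larger share: $12 per ride.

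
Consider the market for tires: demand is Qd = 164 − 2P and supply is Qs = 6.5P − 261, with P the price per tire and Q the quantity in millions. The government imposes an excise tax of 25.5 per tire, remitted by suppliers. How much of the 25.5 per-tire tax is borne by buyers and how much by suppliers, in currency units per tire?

Before the tax: set 164 − 2P = 6.5P − 261 → P* = 50, Q* = 64.
With the tax collected from suppliers, supply shifts: Qs = 6.5(P − 25.5) − 261.
New equilibrium: buyers pay 69.5, suppliers receive 44, Q = 25. (Wedge: Pb − Ps = 25.5.)
Burden on buyers: 19.5; on suppliers: 6. (They sum to 25.5.)

Buyers bear 19.5 per tire; suppliers bear 6 per tire.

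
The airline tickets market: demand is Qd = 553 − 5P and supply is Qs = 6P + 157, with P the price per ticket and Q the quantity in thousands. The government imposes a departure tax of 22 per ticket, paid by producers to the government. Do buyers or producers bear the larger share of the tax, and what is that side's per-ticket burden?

Without the tax, 553 − 5P = 6P + 157 gives 11P = 396, so P* = 36 and Q* = 373.
With the tax collected from producers, supply shifts: Qs = 6(P − 22) + 157.
New equilibrium: buyers pay 48, producers receive 26, Q = 313. (Wedge: Pb − Ps = 22.)
Per-ticket burden: buyers 12, producers 10.
Buyers take the larger share because demand is less price-elastic here (demand slope 5 vs supply slope 6).

Buyers bear the larger share: 12 per ticket.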